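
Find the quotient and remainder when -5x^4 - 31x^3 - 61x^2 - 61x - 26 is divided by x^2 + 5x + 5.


(-5x^4 - 31x^3 - 61x^2 - 61x - 26) / (x^2 + 5x + 5)
Step 1: -5x^2 * (x^2 + 5x + 5) = -5x^4 - 25x^3 - 25x^2; subtract.
Step 2: -6x * (x^2 + 5x + 5) = -6x^3 - 30x^2 - 30x; subtract.
Step 3: -6 * (x^2 + 5x + 5) = -6x^2 - 30x - 30; subtract.
Quotient: -5x^2 - 6x - 6, Remainder: -x + 4


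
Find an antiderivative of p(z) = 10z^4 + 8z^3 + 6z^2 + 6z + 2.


Reverse power rule on each term:
  ∫ 10z^4 dz = 2z^5
  ∫ 8z^3 dz = 2z^4
  ∫ 6z^2 dz = 2z^3
  ∫ 6z dz = 3z^2
  ∫ 2 dz = 2z
F(z) = 2z^5 + 2z^4 + 2z^3 + 3z^2 + 2z + C


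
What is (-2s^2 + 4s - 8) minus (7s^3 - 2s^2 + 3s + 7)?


Distribute the minus sign:
  (-2s^2 + 4s - 8)
- (7s^3 - 2s^2 + 3s + 7)
Negate second polynomial: -7s^3 + 2s^2 - 3s - 7
Add: -7s^3 + s - 15


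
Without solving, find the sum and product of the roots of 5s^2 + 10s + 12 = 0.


For as^2+bs+c=0: sum = -b/a, product = c/a.
a=5, b=10, c=12
Sum = -(10)/5 = -2
Product = (12)/5 = 12/5


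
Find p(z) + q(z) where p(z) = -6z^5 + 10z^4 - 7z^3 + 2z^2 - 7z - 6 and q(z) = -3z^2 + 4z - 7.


Align terms by degree and add:
  -6z^5 + 10z^4 - 7z^3 + 2z^2 - 7z - 6
  -3z^2 + 4z - 7
= -6z^5 + 10z^4 - 7z^3 - z^2 - 3z - 13


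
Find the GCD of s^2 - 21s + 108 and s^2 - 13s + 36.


Factor each:
  s^2 - 21s + 108 = (s - 9)(s - 12)
  s^2 - 13s + 36 = (s - 9)(s - 4)
Common monic factor: s - 9


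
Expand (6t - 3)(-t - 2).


Distribute each term of the first polynomial:
  (6t)(-t - 2) = -6t^2 - 12t
  (-3)(-t - 2) = 3t + 6
Sum: -6t^2 - 9t + 6


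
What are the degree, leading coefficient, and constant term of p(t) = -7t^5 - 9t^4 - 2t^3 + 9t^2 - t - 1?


Highest power of t is 5, with coefficient -7. Constant term is -1.
Degree = 5, leading coefficient = -7, constant term = -1


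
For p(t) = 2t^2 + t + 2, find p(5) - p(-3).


p(5) = 57
p(-3) = 17
p(5) - p(-3) = 57 - 17 = 40


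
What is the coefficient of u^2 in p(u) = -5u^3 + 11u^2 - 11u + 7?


Read off the coefficient of u^2: 11


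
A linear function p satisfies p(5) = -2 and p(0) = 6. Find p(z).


p(z) = mz + b. Using p(5)=-2, p(0)=6:
m = (-2 - 6)/(5) = -8/5 = -8/5
b = -2 - m*(5) = -2 + 8 = 6
p(z) = -(8/5)z + 6


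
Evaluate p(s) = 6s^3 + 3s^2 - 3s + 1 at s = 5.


Using direct substitution:
  6 * (5)^3 = 750
  3 * (5)^2 = 75
  -3 * (5)^1 = -15
  constant: 1
Sum = 750 + 75 - 15 + 1 = 811


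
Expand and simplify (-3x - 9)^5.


Expand (-3x - 9)^5 by repeated multiplication:
  (-3x - 9)^2 = 9x^2 + 54x + 81
  (-3x - 9)^3 = -27x^3 - 243x^2 - 729x - 729
  (-3x - 9)^4 = 81x^4 + 972x^3 + 4374x^2 + 8748x + 6561
= -243x^5 - 3645x^4 - 21870x^3 - 65610x^2 - 98415x - 59049


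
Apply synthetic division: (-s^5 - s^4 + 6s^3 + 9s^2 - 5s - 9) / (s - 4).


Synthetic division with c = 4. Coefficients: -1, -1, 6, 9, -5, -9
Bring down -1.
  -1 * 4 = -4; -4 - 1 = -5
  -5 * 4 = -20; -20 + 6 = -14
  -14 * 4 = -56; -56 + 9 = -47
  -47 * 4 = -188; -188 - 5 = -193
  -193 * 4 = -772; -772 - 9 = -781
Quotient: -s^4 - 5s^3 - 14s^2 - 47s - 193, Remainder: -781


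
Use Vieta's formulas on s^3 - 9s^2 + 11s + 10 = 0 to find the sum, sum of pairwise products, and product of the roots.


Monic cubic s^3+bs^2+cs+d=0: sum=-b, pairwise sum=c, product=-d.
b=-9, c=11, d=10
r1+r2+r3 = 9
r1r2+r1r3+r2r3 = 11
r1r2r3 = -10


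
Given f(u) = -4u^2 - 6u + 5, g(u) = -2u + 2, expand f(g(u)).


Substitute g(u) into f:
f(g(u)) = -4*(-2u + 2)^2 + (-6)*(-2u + 2) + 5
(-2u + 2)^2 = 4u^2 - 8u + 4
Expand and combine: -16u^2 + 44u - 23


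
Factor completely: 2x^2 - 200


Roots satisfy r1 + r2 = -b/a = 0 and r1*r2 = c/a = -100.
So r1 = 10, r2 = -10.
2x^2 - 200 = 2(x - r1)(x - r2) = 2(x - 10)(x + 10)


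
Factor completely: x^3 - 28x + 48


Try integer roots (divisors of 48). x=4: p(4)=0.
Divide out (x - 4): quotient is x^2 + 4x - 12.
Factor the quadratic: (x - 2)(x + 6)
Result: (x - 4)(x - 2)(x + 6)


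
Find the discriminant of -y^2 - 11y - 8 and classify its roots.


D = b^2 - 4ac = (-11)^2 - 4(-1)(-8) = 121 - 32 = 89
Since D > 0: two distinct irrational roots


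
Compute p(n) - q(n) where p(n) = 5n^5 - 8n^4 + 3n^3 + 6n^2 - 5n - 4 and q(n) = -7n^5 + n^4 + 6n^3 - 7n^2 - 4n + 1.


Distribute the minus sign:
  (5n^5 - 8n^4 + 3n^3 + 6n^2 - 5n - 4)
- (-7n^5 + n^4 + 6n^3 - 7n^2 - 4n + 1)
Negate second polynomial: 7n^5 - n^4 - 6n^3 + 7n^2 + 4n - 1
Add: 12n^5 - 9n^4 - 3n^3 + 13n^2 - n - 5


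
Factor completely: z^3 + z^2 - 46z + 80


Try integer roots (divisors of 80). z=-8: p(-8)=0.
Divide out (z + 8): quotient is z^2 - 7z + 10.
Factor the quadratic: (z - 5)(z - 2)
Result: (z + 8)(z - 5)(z - 2)


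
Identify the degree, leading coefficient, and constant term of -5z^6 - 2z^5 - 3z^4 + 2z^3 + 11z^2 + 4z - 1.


Highest power of z is 6, with coefficient -5. Constant term is -1.
Degree = 6, leading coefficient = -5, constant term = -1


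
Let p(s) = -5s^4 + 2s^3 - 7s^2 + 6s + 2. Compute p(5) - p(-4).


p(5) = -3018
p(-4) = -1542
p(5) - p(-4) = -3018 + 1542 = -1476


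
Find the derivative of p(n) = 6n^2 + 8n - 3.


Apply the power rule term by term:
  d/dn(6n^2) = 12n
  d/dn(8n) = 8
  d/dn(-3) = 0
p'(n) = 12n + 8


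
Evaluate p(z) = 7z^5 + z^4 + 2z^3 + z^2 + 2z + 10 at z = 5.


Using direct substitution:
  7 * (5)^5 = 21875
  1 * (5)^4 = 625
  2 * (5)^3 = 250
  1 * (5)^2 = 25
  2 * (5)^1 = 10
  constant: 10
Sum = 21875 + 625 + 250 + 25 + 10 + 10 = 22795


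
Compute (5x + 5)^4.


Expand (5x + 5)^4 by repeated multiplication:
  (5x + 5)^2 = 25x^2 + 50x + 25
  (5x + 5)^3 = 125x^3 + 375x^2 + 375x + 125
= 625x^4 + 2500x^3 + 3750x^2 + 2500x + 625


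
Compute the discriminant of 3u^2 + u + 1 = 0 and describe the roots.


D = b^2 - 4ac = (1)^2 - 4(3)(1) = 1 - 12 = -11
Since D < 0: two complex conjugate roots (no real roots)


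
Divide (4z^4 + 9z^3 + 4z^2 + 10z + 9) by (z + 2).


(4z^4 + 9z^3 + 4z^2 + 10z + 9) / (z + 2)
Step 1: 4z^3 * (z + 2) = 4z^4 + 8z^3; subtract.
Step 2: z^2 * (z + 2) = z^3 + 2z^2; subtract.
Step 3: 2z * (z + 2) = 2z^2 + 4z; subtract.
Step 4: 6 * (z + 2) = 6z + 12; subtract.
Quotient: 4z^3 + z^2 + 2z + 6, Remainder: -3


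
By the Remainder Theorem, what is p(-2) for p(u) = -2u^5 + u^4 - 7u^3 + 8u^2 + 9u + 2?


By the Remainder Theorem, the remainder equals p(-2):
  -2*(-2)^5 = 64
  1*(-2)^4 = 16
  -7*(-2)^3 = 56
  8*(-2)^2 = 32
  9*(-2)^1 = -18
  constant: 2
Sum: 64 + 16 + 56 + 32 - 18 + 2 = 152


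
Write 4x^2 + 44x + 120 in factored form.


Roots satisfy r1 + r2 = -b/a = -11 and r1*r2 = c/a = 30.
So r1 = -6, r2 = -5.
4x^2 + 44x + 120 = 4(x - r1)(x - r2) = 4(x + 6)(x + 5)


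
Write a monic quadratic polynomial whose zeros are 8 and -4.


p(z) = (z - 8)(z + 4)
Expand: z^2 - 4z - 32


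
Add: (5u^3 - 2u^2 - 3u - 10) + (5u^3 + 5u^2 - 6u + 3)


Align terms by degree and add:
  5u^3 - 2u^2 - 3u - 10
+ 5u^3 + 5u^2 - 6u + 3
= 10u^3 + 3u^2 - 9u - 7


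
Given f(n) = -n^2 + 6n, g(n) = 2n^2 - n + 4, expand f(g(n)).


Substitute g(n) into f:
f(g(n)) = -1*(2n^2 - n + 4)^2 + 6*(2n^2 - n + 4)
(2n^2 - n + 4)^2 = 4n^4 - 4n^3 + 17n^2 - 8n + 16
Expand and combine: -4n^4 + 4n^3 - 5n^2 + 2n + 8


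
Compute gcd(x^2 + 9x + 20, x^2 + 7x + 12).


Factor each:
  x^2 + 9x + 20 = (x + 4)(x + 5)
  x^2 + 7x + 12 = (x + 4)(x + 3)
Common monic factor: x + 4


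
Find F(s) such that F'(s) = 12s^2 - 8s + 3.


Reverse power rule on each term:
  ∫ 12s^2 ds = 4s^3
  ∫ -8s ds = -4s^2
  ∫ 3 ds = 3s
F(s) = 4s^3 - 4s^2 + 3s + C


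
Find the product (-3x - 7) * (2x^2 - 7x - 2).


Distribute each term of the first polynomial:
  (-3x)(2x^2 - 7x - 2) = -6x^3 + 21x^2 + 6x
  (-7)(2x^2 - 7x - 2) = -14x^2 + 49x + 14
Sum: -6x^3 + 7x^2 + 55x + 14


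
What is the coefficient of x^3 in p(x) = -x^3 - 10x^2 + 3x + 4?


Read off the coefficient of x^3: -1


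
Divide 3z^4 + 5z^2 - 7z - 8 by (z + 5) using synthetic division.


Synthetic division with c = -5. Coefficients: 3, 0, 5, -7, -8
Bring down 3.
  3 * -5 = -15; -15 + 0 = -15
  -15 * -5 = 75; 75 + 5 = 80
  80 * -5 = -400; -400 - 7 = -407
  -407 * -5 = 2035; 2035 - 8 = 2027
Quotient: 3z^3 - 15z^2 + 80z - 407, Remainder: 2027


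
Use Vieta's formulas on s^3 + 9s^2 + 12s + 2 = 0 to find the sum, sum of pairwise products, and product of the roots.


Monic cubic s^3+bs^2+cs+d=0: sum=-b, pairwise sum=c, product=-d.
b=9, c=12, d=2
r1+r2+r3 = -9
r1r2+r1r3+r2r3 = 12
r1r2r3 = -2


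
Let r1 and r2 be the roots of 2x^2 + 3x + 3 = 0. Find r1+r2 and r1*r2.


For ax^2+bx+c=0: sum = -b/a, product = c/a.
a=2, b=3, c=3
Sum = -(3)/2 = -3/2
Product = (3)/2 = 3/2


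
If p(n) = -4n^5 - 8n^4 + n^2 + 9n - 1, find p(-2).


Using direct substitution:
  -4 * (-2)^5 = 128
  -8 * (-2)^4 = -128
  0 * (-2)^3 = 0
  1 * (-2)^2 = 4
  9 * (-2)^1 = -18
  constant: -1
Sum = 128 - 128 + 0 + 4 - 18 - 1 = -15


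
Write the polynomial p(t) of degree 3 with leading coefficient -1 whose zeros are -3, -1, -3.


p(t) = -(t + 3)(t + 1)(t + 3)
Expand: -t^3 - 7t^2 - 15t - 9


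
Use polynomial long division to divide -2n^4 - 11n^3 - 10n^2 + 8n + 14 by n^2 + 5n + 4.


(-2n^4 - 11n^3 - 10n^2 + 8n + 14) / (n^2 + 5n + 4)
Step 1: -2n^2 * (n^2 + 5n + 4) = -2n^4 - 10n^3 - 8n^2; subtract.
Step 2: -n * (n^2 + 5n + 4) = -n^3 - 5n^2 - 4n; subtract.
Step 3: 3 * (n^2 + 5n + 4) = 3n^2 + 15n + 12; subtract.
Quotient: -2n^2 - n + 3, Remainder: -3n + 2


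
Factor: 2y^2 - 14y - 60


Roots satisfy r1 + r2 = -b/a = 7 and r1*r2 = c/a = -30.
So r1 = 10, r2 = -3.
2y^2 - 14y - 60 = 2(y - r1)(y - r2) = 2(y - 10)(y + 3)


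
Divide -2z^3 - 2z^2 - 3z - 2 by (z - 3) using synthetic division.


Synthetic division with c = 3. Coefficients: -2, -2, -3, -2
Bring down -2.
  -2 * 3 = -6; -6 - 2 = -8
  -8 * 3 = -24; -24 - 3 = -27
  -27 * 3 = -81; -81 - 2 = -83
Quotient: -2z^2 - 8z - 27, Remainder: -83


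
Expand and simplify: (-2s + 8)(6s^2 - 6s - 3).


Distribute each term of the first polynomial:
  (-2s)(6s^2 - 6s - 3) = -12s^3 + 12s^2 + 6s
  (8)(6s^2 - 6s - 3) = 48s^2 - 48s - 24
Sum: -12s^3 + 60s^2 - 42s - 24


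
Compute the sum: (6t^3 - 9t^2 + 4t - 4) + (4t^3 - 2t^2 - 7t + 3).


Align terms by degree and add:
  6t^3 - 9t^2 + 4t - 4
+ 4t^3 - 2t^2 - 7t + 3
= 10t^3 - 11t^2 - 3t - 1


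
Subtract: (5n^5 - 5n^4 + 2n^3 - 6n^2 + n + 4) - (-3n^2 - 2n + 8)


Distribute the minus sign:
  (5n^5 - 5n^4 + 2n^3 - 6n^2 + n + 4)
- (-3n^2 - 2n + 8)
Negate second polynomial: 3n^2 + 2n - 8
Add: 5n^5 - 5n^4 + 2n^3 - 3n^2 + 3n - 4


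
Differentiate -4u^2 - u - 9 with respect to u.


Apply the power rule term by term:
  d/du(-4u^2) = -8u
  d/du(-u) = -1
  d/du(-9) = 0
p'(u) = -8u - 1


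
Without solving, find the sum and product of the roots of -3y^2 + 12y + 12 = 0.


For ay^2+by+c=0: sum = -b/a, product = c/a.
a=-3, b=12, c=12
Sum = -(12)/-3 = 4
Product = (12)/-3 = -4


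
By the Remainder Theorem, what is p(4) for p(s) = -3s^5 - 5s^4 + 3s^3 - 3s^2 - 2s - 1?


By the Remainder Theorem, the remainder equals p(4):
  -3*(4)^5 = -3072
  -5*(4)^4 = -1280
  3*(4)^3 = 192
  -3*(4)^2 = -48
  -2*(4)^1 = -8
  constant: -1
Sum: -3072 - 1280 + 192 - 48 - 8 - 1 = -4217


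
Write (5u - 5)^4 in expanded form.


Expand (5u - 5)^4 by repeated multiplication:
  (5u - 5)^2 = 25u^2 - 50u + 25
  (5u - 5)^3 = 125u^3 - 375u^2 + 375u - 125
= 625u^4 - 2500u^3 + 3750u^2 - 2500u + 625


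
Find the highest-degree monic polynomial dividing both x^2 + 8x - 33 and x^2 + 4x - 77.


Factor each:
  x^2 + 8x - 33 = (x + 11)(x - 3)
  x^2 + 4x - 77 = (x + 11)(x - 7)
Common monic factor: x + 11


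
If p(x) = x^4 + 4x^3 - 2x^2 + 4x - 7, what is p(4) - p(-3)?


p(4) = 489
p(-3) = -64
p(4) - p(-3) = 489 + 64 = 553


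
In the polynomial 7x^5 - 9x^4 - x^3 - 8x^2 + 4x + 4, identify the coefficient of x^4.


Read off the coefficient of x^4: -9


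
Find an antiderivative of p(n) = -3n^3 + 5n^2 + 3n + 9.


Reverse power rule on each term:
  ∫ -3n^3 dn = -(3/4)n^4
  ∫ 5n^2 dn = (5/3)n^3
  ∫ 3n dn = (3/2)n^2
  ∫ 9 dn = 9n
F(n) = -(3/4)n^4 + (5/3)n^3 + (3/2)n^2 + 9n + C


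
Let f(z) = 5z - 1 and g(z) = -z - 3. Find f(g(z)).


Substitute g(z) into f:
f(g(z)) = 5*(-z - 3) + (-1)
Expand and combine: -5z - 16


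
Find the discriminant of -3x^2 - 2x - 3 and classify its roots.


D = b^2 - 4ac = (-2)^2 - 4(-3)(-3) = 4 - 36 = -32
Since D < 0: two complex conjugate roots (no real roots)


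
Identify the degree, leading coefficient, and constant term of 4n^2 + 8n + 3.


Highest power of n is 2, with coefficient 4. Constant term is 3.
Degree = 2, leading coefficient = 4, constant term = 3


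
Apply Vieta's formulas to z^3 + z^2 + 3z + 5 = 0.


Monic cubic z^3+bz^2+cz+d=0: sum=-b, pairwise sum=c, product=-d.
b=1, c=3, d=5
r1+r2+r3 = -1
r1r2+r1r3+r2r3 = 3
r1r2r3 = -5


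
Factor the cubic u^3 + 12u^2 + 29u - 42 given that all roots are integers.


Try integer roots (divisors of -42). u=-7: p(-7)=0.
Divide out (u + 7): quotient is u^2 + 5u - 6.
Factor the quadratic: (u - 1)(u + 6)
Result: (u + 7)(u - 1)(u + 6)


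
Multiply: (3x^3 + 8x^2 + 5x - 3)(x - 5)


Distribute each term of the first polynomial:
  (3x^3)(x - 5) = 3x^4 - 15x^3
  (8x^2)(x - 5) = 8x^3 - 40x^2
  (5x)(x - 5) = 5x^2 - 25x
  (-3)(x - 5) = -3x + 15
Sum: 3x^4 - 7x^3 - 35x^2 - 28x + 15


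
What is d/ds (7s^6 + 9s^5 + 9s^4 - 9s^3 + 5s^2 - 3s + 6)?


Apply the power rule term by term:
  d/ds(7s^6) = 42s^5
  d/ds(9s^5) = 45s^4
  d/ds(9s^4) = 36s^3
  d/ds(-9s^3) = -27s^2
  d/ds(5s^2) = 10s
  d/ds(-3s) = -3
  d/ds(6) = 0
p'(s) = 42s^5 + 45s^4 + 36s^3 - 27s^2 + 10s - 3


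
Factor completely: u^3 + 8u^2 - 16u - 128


Try integer roots (divisors of -128). u=-4: p(-4)=0.
Divide out (u + 4): quotient is u^2 + 4u - 32.
Factor the quadratic: (u - 4)(u + 8)
Result: (u + 4)(u - 4)(u + 8)


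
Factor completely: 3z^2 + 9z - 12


Roots satisfy r1 + r2 = -b/a = -3 and r1*r2 = c/a = -4.
So r1 = 1, r2 = -4.
3z^2 + 9z - 12 = 3(z - r1)(z - r2) = 3(z - 1)(z + 4)


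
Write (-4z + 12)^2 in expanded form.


Expand (-4z + 12)^2 by repeated multiplication:
= 16z^2 - 96z + 144


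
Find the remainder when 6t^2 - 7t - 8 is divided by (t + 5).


By the Remainder Theorem, the remainder equals p(-5):
  6*(-5)^2 = 150
  -7*(-5)^1 = 35
  constant: -8
Sum: 150 + 35 - 8 = 177


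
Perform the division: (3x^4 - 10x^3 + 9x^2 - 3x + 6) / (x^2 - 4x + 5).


(3x^4 - 10x^3 + 9x^2 - 3x + 6) / (x^2 - 4x + 5)
Step 1: 3x^2 * (x^2 - 4x + 5) = 3x^4 - 12x^3 + 15x^2; subtract.
Step 2: 2x * (x^2 - 4x + 5) = 2x^3 - 8x^2 + 10x; subtract.
Step 3: 2 * (x^2 - 4x + 5) = 2x^2 - 8x + 10; subtract.
Quotient: 3x^2 + 2x + 2, Remainder: -5x - 4


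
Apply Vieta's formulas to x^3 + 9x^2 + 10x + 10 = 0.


Monic cubic x^3+bx^2+cx+d=0: sum=-b, pairwise sum=c, product=-d.
b=9, c=10, d=10
r1+r2+r3 = -9
r1r2+r1r3+r2r3 = 10
r1r2r3 = -10


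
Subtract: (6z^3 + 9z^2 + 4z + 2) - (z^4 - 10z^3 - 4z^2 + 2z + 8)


Distribute the minus sign:
  (6z^3 + 9z^2 + 4z + 2)
- (z^4 - 10z^3 - 4z^2 + 2z + 8)
Negate second polynomial: -z^4 + 10z^3 + 4z^2 - 2z - 8
Add: -z^4 + 16z^3 + 13z^2 + 2z - 6


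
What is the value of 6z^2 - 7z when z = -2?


Using direct substitution:
  6 * (-2)^2 = 24
  -7 * (-2)^1 = 14
  constant: 0
Sum = 24 + 14 + 0 = 38


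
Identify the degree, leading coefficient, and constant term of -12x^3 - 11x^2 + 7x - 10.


Highest power of x is 3, with coefficient -12. Constant term is -10.
Degree = 3, leading coefficient = -12, constant term = -10


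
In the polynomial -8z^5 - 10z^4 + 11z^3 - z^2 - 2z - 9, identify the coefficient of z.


Read off the coefficient of z: -2


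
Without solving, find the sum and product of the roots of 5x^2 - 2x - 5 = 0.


For ax^2+bx+c=0: sum = -b/a, product = c/a.
a=5, b=-2, c=-5
Sum = -(-2)/5 = 2/5
Product = (-5)/5 = -1


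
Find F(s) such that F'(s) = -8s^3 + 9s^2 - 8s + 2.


Reverse power rule on each term:
  ∫ -8s^3 ds = -2s^4
  ∫ 9s^2 ds = 3s^3
  ∫ -8s ds = -4s^2
  ∫ 2 ds = 2s
F(s) = -2s^4 + 3s^3 - 4s^2 + 2s + C


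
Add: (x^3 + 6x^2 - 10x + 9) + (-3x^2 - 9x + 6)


Align terms by degree and add:
  x^3 + 6x^2 - 10x + 9
  -3x^2 - 9x + 6
= x^3 + 3x^2 - 19x + 15


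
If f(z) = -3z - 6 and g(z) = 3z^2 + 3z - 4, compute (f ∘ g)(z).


Substitute g(z) into f:
f(g(z)) = -3*(3z^2 + 3z - 4) + (-6)
Expand and combine: -9z^2 - 9z + 6


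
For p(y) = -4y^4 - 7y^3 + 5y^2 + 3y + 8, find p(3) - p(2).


p(3) = -451
p(2) = -86
p(3) - p(2) = -451 + 86 = -365


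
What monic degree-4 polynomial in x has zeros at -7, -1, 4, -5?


p(x) = (x + 7)(x + 1)(x - 4)(x + 5)
Expand: x^4 + 9x^3 - 5x^2 - 153x - 140


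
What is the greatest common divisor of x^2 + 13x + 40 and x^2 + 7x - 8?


Factor each:
  x^2 + 13x + 40 = (x + 8)(x + 5)
  x^2 + 7x - 8 = (x + 8)(x - 1)
Common monic factor: x + 8


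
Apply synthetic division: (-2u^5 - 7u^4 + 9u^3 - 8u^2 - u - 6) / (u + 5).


Synthetic division with c = -5. Coefficients: -2, -7, 9, -8, -1, -6
Bring down -2.
  -2 * -5 = 10; 10 - 7 = 3
  3 * -5 = -15; -15 + 9 = -6
  -6 * -5 = 30; 30 - 8 = 22
  22 * -5 = -110; -110 - 1 = -111
  -111 * -5 = 555; 555 - 6 = 549
Quotient: -2u^4 + 3u^3 - 6u^2 + 22u - 111, Remainder: 549


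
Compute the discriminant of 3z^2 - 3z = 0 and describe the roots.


D = b^2 - 4ac = (-3)^2 - 4(3)(0) = 9 = 9
Since D > 0: two distinct rational roots


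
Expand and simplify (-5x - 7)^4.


Expand (-5x - 7)^4 by repeated multiplication:
  (-5x - 7)^2 = 25x^2 + 70x + 49
  (-5x - 7)^3 = -125x^3 - 525x^2 - 735x - 343
= 625x^4 + 3500x^3 + 7350x^2 + 6860x + 2401


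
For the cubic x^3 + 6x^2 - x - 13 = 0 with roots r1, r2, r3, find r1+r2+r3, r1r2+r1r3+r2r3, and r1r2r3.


Monic cubic x^3+bx^2+cx+d=0: sum=-b, pairwise sum=c, product=-d.
b=6, c=-1, d=-13
r1+r2+r3 = -6
r1r2+r1r3+r2r3 = -1
r1r2r3 = 13


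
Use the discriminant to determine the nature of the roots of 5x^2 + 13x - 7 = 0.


D = b^2 - 4ac = (13)^2 - 4(5)(-7) = 169 + 140 = 309
Since D > 0: two distinct irrational roots


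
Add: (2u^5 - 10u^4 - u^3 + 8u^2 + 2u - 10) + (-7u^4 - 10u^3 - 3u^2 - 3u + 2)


Align terms by degree and add:
  2u^5 - 10u^4 - u^3 + 8u^2 + 2u - 10
  -7u^4 - 10u^3 - 3u^2 - 3u + 2
= 2u^5 - 17u^4 - 11u^3 + 5u^2 - u - 8


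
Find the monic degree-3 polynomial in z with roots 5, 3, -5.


p(z) = (z - 5)(z - 3)(z + 5)
Expand: z^3 - 3z^2 - 25z + 75


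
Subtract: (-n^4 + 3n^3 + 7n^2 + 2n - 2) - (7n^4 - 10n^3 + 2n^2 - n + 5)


Distribute the minus sign:
  (-n^4 + 3n^3 + 7n^2 + 2n - 2)
- (7n^4 - 10n^3 + 2n^2 - n + 5)
Negate second polynomial: -7n^4 + 10n^3 - 2n^2 + n - 5
Add: -8n^4 + 13n^3 + 5n^2 + 3n - 7


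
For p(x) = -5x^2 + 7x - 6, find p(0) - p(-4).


p(0) = -6
p(-4) = -114
p(0) - p(-4) = -6 + 114 = 108


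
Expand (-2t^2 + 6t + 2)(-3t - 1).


Distribute each term of the first polynomial:
  (-2t^2)(-3t - 1) = 6t^3 + 2t^2
  (6t)(-3t - 1) = -18t^2 - 6t
  (2)(-3t - 1) = -6t - 2
Sum: 6t^3 - 16t^2 - 12t - 2


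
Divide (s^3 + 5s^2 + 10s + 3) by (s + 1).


(s^3 + 5s^2 + 10s + 3) / (s + 1)
Step 1: s^2 * (s + 1) = s^3 + s^2; subtract.
Step 2: 4s * (s + 1) = 4s^2 + 4s; subtract.
Step 3: 6 * (s + 1) = 6s + 6; subtract.
Quotient: s^2 + 4s + 6, Remainder: -3


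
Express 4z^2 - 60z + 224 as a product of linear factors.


Roots satisfy r1 + r2 = -b/a = 15 and r1*r2 = c/a = 56.
So r1 = 7, r2 = 8.
4z^2 - 60z + 224 = 4(z - r1)(z - r2) = 4(z - 7)(z - 8)


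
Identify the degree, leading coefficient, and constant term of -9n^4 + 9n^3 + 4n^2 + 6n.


Highest power of n is 4, with coefficient -9. Constant term is 0.
Degree = 4, leading coefficient = -9, constant term = 0


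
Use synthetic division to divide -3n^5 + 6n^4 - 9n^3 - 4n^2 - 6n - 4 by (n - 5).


Synthetic division with c = 5. Coefficients: -3, 6, -9, -4, -6, -4
Bring down -3.
  -3 * 5 = -15; -15 + 6 = -9
  -9 * 5 = -45; -45 - 9 = -54
  -54 * 5 = -270; -270 - 4 = -274
  -274 * 5 = -1370; -1370 - 6 = -1376
  -1376 * 5 = -6880; -6880 - 4 = -6884
Quotient: -3n^4 - 9n^3 - 54n^2 - 274n - 1376, Remainder: -6884


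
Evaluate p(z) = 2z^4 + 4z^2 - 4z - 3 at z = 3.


Using direct substitution:
  2 * (3)^4 = 162
  0 * (3)^3 = 0
  4 * (3)^2 = 36
  -4 * (3)^1 = -12
  constant: -3
Sum = 162 + 0 + 36 - 12 - 3 = 183


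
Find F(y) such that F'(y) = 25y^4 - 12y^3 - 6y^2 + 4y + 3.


Reverse power rule on each term:
  ∫ 25y^4 dy = 5y^5
  ∫ -12y^3 dy = -3y^4
  ∫ -6y^2 dy = -2y^3
  ∫ 4y dy = 2y^2
  ∫ 3 dy = 3y
F(y) = 5y^5 - 3y^4 - 2y^3 + 2y^2 + 3y + C


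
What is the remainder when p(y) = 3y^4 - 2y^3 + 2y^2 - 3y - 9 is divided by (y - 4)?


By the Remainder Theorem, the remainder equals p(4):
  3*(4)^4 = 768
  -2*(4)^3 = -128
  2*(4)^2 = 32
  -3*(4)^1 = -12
  constant: -9
Sum: 768 - 128 + 32 - 12 - 9 = 651


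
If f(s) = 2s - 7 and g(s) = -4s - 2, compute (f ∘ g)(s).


Substitute g(s) into f:
f(g(s)) = 2*(-4s - 2) + (-7)
Expand and combine: -8s - 11


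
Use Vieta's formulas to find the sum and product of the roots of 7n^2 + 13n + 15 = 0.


For an^2+bn+c=0: sum = -b/a, product = c/a.
a=7, b=13, c=15
Sum = -(13)/7 = -13/7
Product = (15)/7 = 15/7


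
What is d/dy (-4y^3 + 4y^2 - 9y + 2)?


Apply the power rule term by term:
  d/dy(-4y^3) = -12y^2
  d/dy(4y^2) = 8y
  d/dy(-9y) = -9
  d/dy(2) = 0
p'(y) = -12y^2 + 8y - 9


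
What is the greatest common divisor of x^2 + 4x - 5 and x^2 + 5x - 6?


Factor each:
  x^2 + 4x - 5 = (x - 1)(x + 5)
  x^2 + 5x - 6 = (x - 1)(x + 6)
Common monic factor: x - 1


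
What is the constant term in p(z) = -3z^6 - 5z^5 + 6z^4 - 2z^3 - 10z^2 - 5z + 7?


Read off the constant term: 7


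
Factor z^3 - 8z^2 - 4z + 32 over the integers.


Try integer roots (divisors of 32). z=2: p(2)=0.
Divide out (z - 2): quotient is z^2 - 6z - 16.
Factor the quadratic: (z + 2)(z - 8)
Result: (z - 2)(z + 2)(z - 8)


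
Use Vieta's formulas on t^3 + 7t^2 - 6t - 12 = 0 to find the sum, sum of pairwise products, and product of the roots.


Monic cubic t^3+bt^2+ct+d=0: sum=-b, pairwise sum=c, product=-d.
b=7, c=-6, d=-12
r1+r2+r3 = -7
r1r2+r1r3+r2r3 = -6
r1r2r3 = 12


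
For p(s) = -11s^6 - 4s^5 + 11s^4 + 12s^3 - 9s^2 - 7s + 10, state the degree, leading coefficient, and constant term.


Highest power of s is 6, with coefficient -11. Constant term is 10.
Degree = 6, leading coefficient = -11, constant term = 10


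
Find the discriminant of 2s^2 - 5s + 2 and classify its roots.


D = b^2 - 4ac = (-5)^2 - 4(2)(2) = 25 - 16 = 9
Since D > 0: two distinct rational roots


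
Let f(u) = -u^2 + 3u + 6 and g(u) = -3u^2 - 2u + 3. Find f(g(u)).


Substitute g(u) into f:
f(g(u)) = -1*(-3u^2 - 2u + 3)^2 + 3*(-3u^2 - 2u + 3) + 6
(-3u^2 - 2u + 3)^2 = 9u^4 + 12u^3 - 14u^2 - 12u + 9
Expand and combine: -9u^4 - 12u^3 + 5u^2 + 6u + 6


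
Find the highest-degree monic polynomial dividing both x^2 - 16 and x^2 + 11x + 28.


Factor each:
  x^2 - 16 = (x + 4)(x - 4)
  x^2 + 11x + 28 = (x + 4)(x + 7)
Common monic factor: x + 4


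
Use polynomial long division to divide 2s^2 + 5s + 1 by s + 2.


(2s^2 + 5s + 1) / (s + 2)
Step 1: 2s * (s + 2) = 2s^2 + 4s; subtract.
Step 2: 1 * (s + 2) = s + 2; subtract.
Quotient: 2s + 1, Remainder: -1


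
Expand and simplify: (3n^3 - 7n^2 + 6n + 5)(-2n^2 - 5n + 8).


Distribute each term of the first polynomial:
  (3n^3)(-2n^2 - 5n + 8) = -6n^5 - 15n^4 + 24n^3
  (-7n^2)(-2n^2 - 5n + 8) = 14n^4 + 35n^3 - 56n^2
  (6n)(-2n^2 - 5n + 8) = -12n^3 - 30n^2 + 48n
  (5)(-2n^2 - 5n + 8) = -10n^2 - 25n + 40
Sum: -6n^5 - n^4 + 47n^3 - 96n^2 + 23n + 40


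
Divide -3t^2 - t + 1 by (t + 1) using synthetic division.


Synthetic division with c = -1. Coefficients: -3, -1, 1
Bring down -3.
  -3 * -1 = 3; 3 - 1 = 2
  2 * -1 = -2; -2 + 1 = -1
Quotient: -3t + 2, Remainder: -1


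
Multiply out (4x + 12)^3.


Expand (4x + 12)^3 by repeated multiplication:
  (4x + 12)^2 = 16x^2 + 96x + 144
= 64x^3 + 576x^2 + 1728x + 1728


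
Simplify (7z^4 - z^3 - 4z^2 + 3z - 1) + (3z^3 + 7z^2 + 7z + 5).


Align terms by degree and add:
  7z^4 - z^3 - 4z^2 + 3z - 1
+ 3z^3 + 7z^2 + 7z + 5
= 7z^4 + 2z^3 + 3z^2 + 10z + 4


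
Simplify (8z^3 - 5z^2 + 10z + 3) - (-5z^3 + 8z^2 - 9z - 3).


Distribute the minus sign:
  (8z^3 - 5z^2 + 10z + 3)
- (-5z^3 + 8z^2 - 9z - 3)
Negate second polynomial: 5z^3 - 8z^2 + 9z + 3
Add: 13z^3 - 13z^2 + 19z + 6


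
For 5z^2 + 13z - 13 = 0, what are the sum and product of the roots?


For az^2+bz+c=0: sum = -b/a, product = c/a.
a=5, b=13, c=-13
Sum = -(13)/5 = -13/5
Product = (-13)/5 = -13/5


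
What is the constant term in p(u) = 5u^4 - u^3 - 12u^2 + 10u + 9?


Read off the constant term: 9


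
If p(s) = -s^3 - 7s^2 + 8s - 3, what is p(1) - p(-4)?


p(1) = -3
p(-4) = -83
p(1) - p(-4) = -3 + 83 = 80


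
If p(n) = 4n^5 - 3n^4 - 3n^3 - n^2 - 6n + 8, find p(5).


Using direct substitution:
  4 * (5)^5 = 12500
  -3 * (5)^4 = -1875
  -3 * (5)^3 = -375
  -1 * (5)^2 = -25
  -6 * (5)^1 = -30
  constant: 8
Sum = 12500 - 1875 - 375 - 25 - 30 + 8 = 10203


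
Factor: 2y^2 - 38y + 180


Roots satisfy r1 + r2 = -b/a = 19 and r1*r2 = c/a = 90.
So r1 = 9, r2 = 10.
2y^2 - 38y + 180 = 2(y - r1)(y - r2) = 2(y - 9)(y - 10)


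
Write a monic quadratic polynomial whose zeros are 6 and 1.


p(t) = (t - 6)(t - 1)
Expand: t^2 - 7t + 6


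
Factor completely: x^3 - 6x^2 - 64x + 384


Try integer roots (divisors of 384). x=6: p(6)=0.
Divide out (x - 6): quotient is x^2 - 64.
Factor the quadratic: (x + 8)(x - 8)
Result: (x - 6)(x + 8)(x - 8)


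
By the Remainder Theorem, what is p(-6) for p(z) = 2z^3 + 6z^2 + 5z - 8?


By the Remainder Theorem, the remainder equals p(-6):
  2*(-6)^3 = -432
  6*(-6)^2 = 216
  5*(-6)^1 = -30
  constant: -8
Sum: -432 + 216 - 30 - 8 = -254


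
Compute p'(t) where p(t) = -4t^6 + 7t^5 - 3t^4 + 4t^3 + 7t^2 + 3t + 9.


Apply the power rule term by term:
  d/dt(-4t^6) = -24t^5
  d/dt(7t^5) = 35t^4
  d/dt(-3t^4) = -12t^3
  d/dt(4t^3) = 12t^2
  d/dt(7t^2) = 14t
  d/dt(3t) = 3
  d/dt(9) = 0
p'(t) = -24t^5 + 35t^4 - 12t^3 + 12t^2 + 14t + 3


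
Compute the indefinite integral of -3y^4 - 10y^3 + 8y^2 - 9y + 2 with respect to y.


Reverse power rule on each term:
  ∫ -3y^4 dy = -(3/5)y^5
  ∫ -10y^3 dy = -(5/2)y^4
  ∫ 8y^2 dy = (8/3)y^3
  ∫ -9y dy = -(9/2)y^2
  ∫ 2 dy = 2y
F(y) = -(3/5)y^5 - (5/2)y^4 + (8/3)y^3 - (9/2)y^2 + 2y + C


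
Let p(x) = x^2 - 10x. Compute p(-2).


Using direct substitution:
  1 * (-2)^2 = 4
  -10 * (-2)^1 = 20
  constant: 0
Sum = 4 + 20 + 0 = 24


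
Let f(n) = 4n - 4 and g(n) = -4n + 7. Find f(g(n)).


Substitute g(n) into f:
f(g(n)) = 4*(-4n + 7) + (-4)
Expand and combine: -16n + 24


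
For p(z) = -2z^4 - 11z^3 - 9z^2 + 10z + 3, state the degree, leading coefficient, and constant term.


Highest power of z is 4, with coefficient -2. Constant term is 3.
Degree = 4, leading coefficient = -2, constant term = 3


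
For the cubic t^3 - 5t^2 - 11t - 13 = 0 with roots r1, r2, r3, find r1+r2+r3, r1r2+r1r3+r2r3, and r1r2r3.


Monic cubic t^3+bt^2+ct+d=0: sum=-b, pairwise sum=c, product=-d.
b=-5, c=-11, d=-13
r1+r2+r3 = 5
r1r2+r1r3+r2r3 = -11
r1r2r3 = 13


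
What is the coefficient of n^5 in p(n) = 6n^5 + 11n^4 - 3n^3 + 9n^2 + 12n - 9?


Read off the coefficient of n^5: 6


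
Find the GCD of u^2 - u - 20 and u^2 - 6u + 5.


Factor each:
  u^2 - u - 20 = (u - 5)(u + 4)
  u^2 - 6u + 5 = (u - 5)(u - 1)
Common monic factor: u - 5


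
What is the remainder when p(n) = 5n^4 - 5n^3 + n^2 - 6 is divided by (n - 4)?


By the Remainder Theorem, the remainder equals p(4):
  5*(4)^4 = 1280
  -5*(4)^3 = -320
  1*(4)^2 = 16
  0*(4)^1 = 0
  constant: -6
Sum: 1280 - 320 + 16 + 0 - 6 = 970


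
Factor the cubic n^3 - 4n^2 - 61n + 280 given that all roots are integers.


Try integer roots (divisors of 280). n=5: p(5)=0.
Divide out (n - 5): quotient is n^2 + n - 56.
Factor the quadratic: (n + 8)(n - 7)
Result: (n - 5)(n + 8)(n - 7)


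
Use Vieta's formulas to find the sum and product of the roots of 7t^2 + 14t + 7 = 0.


For at^2+bt+c=0: sum = -b/a, product = c/a.
a=7, b=14, c=7
Sum = -(14)/7 = -2
Product = (7)/7 = 1


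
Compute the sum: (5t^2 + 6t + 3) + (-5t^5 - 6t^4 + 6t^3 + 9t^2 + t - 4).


Align terms by degree and add:
  5t^2 + 6t + 3
  -5t^5 - 6t^4 + 6t^3 + 9t^2 + t - 4
= -5t^5 - 6t^4 + 6t^3 + 14t^2 + 7t - 1


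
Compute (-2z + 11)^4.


Expand (-2z + 11)^4 by repeated multiplication:
  (-2z + 11)^2 = 4z^2 - 44z + 121
  (-2z + 11)^3 = -8z^3 + 132z^2 - 726z + 1331
= 16z^4 - 352z^3 + 2904z^2 - 10648z + 14641


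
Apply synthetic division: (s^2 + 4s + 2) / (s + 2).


Synthetic division with c = -2. Coefficients: 1, 4, 2
Bring down 1.
  1 * -2 = -2; -2 + 4 = 2
  2 * -2 = -4; -4 + 2 = -2
Quotient: s + 2, Remainder: -2


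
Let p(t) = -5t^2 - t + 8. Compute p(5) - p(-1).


p(5) = -122
p(-1) = 4
p(5) - p(-1) = -122 - 4 = -126


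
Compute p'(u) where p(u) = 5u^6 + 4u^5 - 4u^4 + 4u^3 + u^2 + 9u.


Apply the power rule term by term:
  d/du(5u^6) = 30u^5
  d/du(4u^5) = 20u^4
  d/du(-4u^4) = -16u^3
  d/du(4u^3) = 12u^2
  d/du(u^2) = 2u
  d/du(9u) = 9
p'(u) = 30u^5 + 20u^4 - 16u^3 + 12u^2 + 2u + 9


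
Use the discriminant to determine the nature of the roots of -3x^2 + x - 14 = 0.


D = b^2 - 4ac = (1)^2 - 4(-3)(-14) = 1 - 168 = -167
Since D < 0: two complex conjugate roots (no real roots)


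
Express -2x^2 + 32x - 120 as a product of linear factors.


Roots satisfy r1 + r2 = -b/a = 16 and r1*r2 = c/a = 60.
So r1 = 10, r2 = 6.
-2x^2 + 32x - 120 = -2(x - r1)(x - r2) = -2(x - 10)(x - 6)


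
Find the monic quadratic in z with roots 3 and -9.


p(z) = (z - 3)(z + 9)
Expand: z^2 + 6z - 27


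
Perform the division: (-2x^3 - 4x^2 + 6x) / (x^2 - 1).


(-2x^3 - 4x^2 + 6x) / (x^2 - 1)
Step 1: -2x * (x^2 - 1) = -2x^3 + 2x; subtract.
Step 2: -4 * (x^2 - 1) = -4x^2 + 4; subtract.
Quotient: -2x - 4, Remainder: 4x - 4


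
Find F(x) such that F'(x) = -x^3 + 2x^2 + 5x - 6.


Reverse power rule on each term:
  ∫ -x^3 dx = -(1/4)x^4
  ∫ 2x^2 dx = (2/3)x^3
  ∫ 5x dx = (5/2)x^2
  ∫ -6 dx = -6x
F(x) = -(1/4)x^4 + (2/3)x^3 + (5/2)x^2 - 6x + C


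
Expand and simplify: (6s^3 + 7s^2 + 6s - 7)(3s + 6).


Distribute each term of the first polynomial:
  (6s^3)(3s + 6) = 18s^4 + 36s^3
  (7s^2)(3s + 6) = 21s^3 + 42s^2
  (6s)(3s + 6) = 18s^2 + 36s
  (-7)(3s + 6) = -21s - 42
Sum: 18s^4 + 57s^3 + 60s^2 + 15s - 42


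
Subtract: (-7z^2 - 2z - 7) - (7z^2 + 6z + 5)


Distribute the minus sign:
  (-7z^2 - 2z - 7)
- (7z^2 + 6z + 5)
Negate second polynomial: -7z^2 - 6z - 5
Add: -14z^2 - 8z - 12


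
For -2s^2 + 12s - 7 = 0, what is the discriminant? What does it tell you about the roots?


D = b^2 - 4ac = (12)^2 - 4(-2)(-7) = 144 - 56 = 88
Since D > 0: two distinct irrational roots


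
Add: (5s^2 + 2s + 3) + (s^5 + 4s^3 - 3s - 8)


Align terms by degree and add:
  5s^2 + 2s + 3
+ s^5 + 4s^3 - 3s - 8
= s^5 + 4s^3 + 5s^2 - s - 5


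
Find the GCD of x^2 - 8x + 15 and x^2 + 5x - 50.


Factor each:
  x^2 - 8x + 15 = (x - 5)(x - 3)
  x^2 + 5x - 50 = (x - 5)(x + 10)
Common monic factor: x - 5


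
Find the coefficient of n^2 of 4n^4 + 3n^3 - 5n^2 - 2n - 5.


Read off the coefficient of n^2: -5


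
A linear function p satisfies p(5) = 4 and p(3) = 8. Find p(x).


p(x) = mx + b. Using p(5)=4, p(3)=8:
m = (4 - 8)/(5 - 3) = -4/2 = -2
b = 4 - m*(5) = 4 + 10 = 14
p(x) = -2x + 14


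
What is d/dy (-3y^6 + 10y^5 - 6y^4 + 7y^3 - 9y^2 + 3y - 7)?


Apply the power rule term by term:
  d/dy(-3y^6) = -18y^5
  d/dy(10y^5) = 50y^4
  d/dy(-6y^4) = -24y^3
  d/dy(7y^3) = 21y^2
  d/dy(-9y^2) = -18y
  d/dy(3y) = 3
  d/dy(-7) = 0
p'(y) = -18y^5 + 50y^4 - 24y^3 + 21y^2 - 18y + 3


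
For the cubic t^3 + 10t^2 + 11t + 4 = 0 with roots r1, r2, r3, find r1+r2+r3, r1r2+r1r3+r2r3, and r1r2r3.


Monic cubic t^3+bt^2+ct+d=0: sum=-b, pairwise sum=c, product=-d.
b=10, c=11, d=4
r1+r2+r3 = -10
r1r2+r1r3+r2r3 = 11
r1r2r3 = -4


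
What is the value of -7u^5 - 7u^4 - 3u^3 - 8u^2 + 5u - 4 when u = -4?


Using direct substitution:
  -7 * (-4)^5 = 7168
  -7 * (-4)^4 = -1792
  -3 * (-4)^3 = 192
  -8 * (-4)^2 = -128
  5 * (-4)^1 = -20
  constant: -4
Sum = 7168 - 1792 + 192 - 128 - 20 - 4 = 5416


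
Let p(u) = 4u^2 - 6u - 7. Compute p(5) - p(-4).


p(5) = 63
p(-4) = 81
p(5) - p(-4) = 63 - 81 = -18


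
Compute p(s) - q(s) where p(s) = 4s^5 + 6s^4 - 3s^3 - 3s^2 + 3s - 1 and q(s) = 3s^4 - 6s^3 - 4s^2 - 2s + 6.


Distribute the minus sign:
  (4s^5 + 6s^4 - 3s^3 - 3s^2 + 3s - 1)
- (3s^4 - 6s^3 - 4s^2 - 2s + 6)
Negate second polynomial: -3s^4 + 6s^3 + 4s^2 + 2s - 6
Add: 4s^5 + 3s^4 + 3s^3 + s^2 + 5s - 7


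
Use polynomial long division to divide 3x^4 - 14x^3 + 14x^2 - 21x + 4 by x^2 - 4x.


(3x^4 - 14x^3 + 14x^2 - 21x + 4) / (x^2 - 4x)
Step 1: 3x^2 * (x^2 - 4x) = 3x^4 - 12x^3; subtract.
Step 2: -2x * (x^2 - 4x) = -2x^3 + 8x^2; subtract.
Step 3: 6 * (x^2 - 4x) = 6x^2 - 24x; subtract.
Quotient: 3x^2 - 2x + 6, Remainder: 3x + 4


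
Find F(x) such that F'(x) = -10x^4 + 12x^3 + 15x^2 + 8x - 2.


Reverse power rule on each term:
  ∫ -10x^4 dx = -2x^5
  ∫ 12x^3 dx = 3x^4
  ∫ 15x^2 dx = 5x^3
  ∫ 8x dx = 4x^2
  ∫ -2 dx = -2x
F(x) = -2x^5 + 3x^4 + 5x^3 + 4x^2 - 2x + C


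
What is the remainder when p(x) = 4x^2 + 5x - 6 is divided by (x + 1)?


By the Remainder Theorem, the remainder equals p(-1):
  4*(-1)^2 = 4
  5*(-1)^1 = -5
  constant: -6
Sum: 4 - 5 - 6 = -7


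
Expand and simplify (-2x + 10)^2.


Expand (-2x + 10)^2 by repeated multiplication:
= 4x^2 - 40x + 100


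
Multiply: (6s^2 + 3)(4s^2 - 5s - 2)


Distribute each term of the first polynomial:
  (6s^2)(4s^2 - 5s - 2) = 24s^4 - 30s^3 - 12s^2
  (3)(4s^2 - 5s - 2) = 12s^2 - 15s - 6
Sum: 24s^4 - 30s^3 - 15s - 6


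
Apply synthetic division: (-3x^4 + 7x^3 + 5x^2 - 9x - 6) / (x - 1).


Synthetic division with c = 1. Coefficients: -3, 7, 5, -9, -6
Bring down -3.
  -3 * 1 = -3; -3 + 7 = 4
  4 * 1 = 4; 4 + 5 = 9
  9 * 1 = 9; 9 - 9 = 0
  0 * 1 = 0; 0 - 6 = -6
Quotient: -3x^3 + 4x^2 + 9x, Remainder: -6


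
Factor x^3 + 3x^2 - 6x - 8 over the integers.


Try integer roots (divisors of -8). x=-1: p(-1)=0.
Divide out (x + 1): quotient is x^2 + 2x - 8.
Factor the quadratic: (x - 2)(x + 4)
Result: (x + 1)(x - 2)(x + 4)


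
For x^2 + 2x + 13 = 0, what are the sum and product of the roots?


For ax^2+bx+c=0: sum = -b/a, product = c/a.
a=1, b=2, c=13
Sum = -(2)/1 = -2
Product = (13)/1 = 13


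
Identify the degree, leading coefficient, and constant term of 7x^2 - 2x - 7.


Highest power of x is 2, with coefficient 7. Constant term is -7.
Degree = 2, leading coefficient = 7, constant term = -7


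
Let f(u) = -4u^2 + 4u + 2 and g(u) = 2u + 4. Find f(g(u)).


Substitute g(u) into f:
f(g(u)) = -4*(2u + 4)^2 + 4*(2u + 4) + 2
(2u + 4)^2 = 4u^2 + 16u + 16
Expand and combine: -16u^2 - 56u - 46


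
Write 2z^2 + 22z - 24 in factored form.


Roots satisfy r1 + r2 = -b/a = -11 and r1*r2 = c/a = -12.
So r1 = -12, r2 = 1.
2z^2 + 22z - 24 = 2(z - r1)(z - r2) = 2(z + 12)(z - 1)


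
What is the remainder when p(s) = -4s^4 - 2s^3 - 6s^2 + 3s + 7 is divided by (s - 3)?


By the Remainder Theorem, the remainder equals p(3):
  -4*(3)^4 = -324
  -2*(3)^3 = -54
  -6*(3)^2 = -54
  3*(3)^1 = 9
  constant: 7
Sum: -324 - 54 - 54 + 9 + 7 = -416


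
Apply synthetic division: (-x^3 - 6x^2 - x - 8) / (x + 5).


Synthetic division with c = -5. Coefficients: -1, -6, -1, -8
Bring down -1.
  -1 * -5 = 5; 5 - 6 = -1
  -1 * -5 = 5; 5 - 1 = 4
  4 * -5 = -20; -20 - 8 = -28
Quotient: -x^2 - x + 4, Remainder: -28


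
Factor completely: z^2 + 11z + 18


Roots satisfy r1 + r2 = -b/a = -11 and r1*r2 = c/a = 18.
So r1 = -9, r2 = -2.
z^2 + 11z + 18 = (z - r1)(z - r2) = (z + 9)(z + 2)


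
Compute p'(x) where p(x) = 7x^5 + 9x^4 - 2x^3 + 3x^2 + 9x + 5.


Apply the power rule term by term:
  d/dx(7x^5) = 35x^4
  d/dx(9x^4) = 36x^3
  d/dx(-2x^3) = -6x^2
  d/dx(3x^2) = 6x
  d/dx(9x) = 9
  d/dx(5) = 0
p'(x) = 35x^4 + 36x^3 - 6x^2 + 6x + 9


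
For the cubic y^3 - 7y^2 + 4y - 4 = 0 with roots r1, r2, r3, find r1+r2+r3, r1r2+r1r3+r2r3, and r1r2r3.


Monic cubic y^3+by^2+cy+d=0: sum=-b, pairwise sum=c, product=-d.
b=-7, c=4, d=-4
r1+r2+r3 = 7
r1r2+r1r3+r2r3 = 4
r1r2r3 = 4


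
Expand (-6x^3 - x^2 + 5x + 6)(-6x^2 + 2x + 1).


Distribute each term of the first polynomial:
  (-6x^3)(-6x^2 + 2x + 1) = 36x^5 - 12x^4 - 6x^3
  (-x^2)(-6x^2 + 2x + 1) = 6x^4 - 2x^3 - x^2
  (5x)(-6x^2 + 2x + 1) = -30x^3 + 10x^2 + 5x
  (6)(-6x^2 + 2x + 1) = -36x^2 + 12x + 6
Sum: 36x^5 - 6x^4 - 38x^3 - 27x^2 + 17x + 6


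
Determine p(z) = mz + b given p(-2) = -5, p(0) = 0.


p(z) = mz + b. Using p(-2)=-5, p(0)=0:
m = (-5)/(-2) = -5/-2 = 5/2
b = -5 - m*(-2) = -5 + 5 = 0
p(z) = (5/2)z


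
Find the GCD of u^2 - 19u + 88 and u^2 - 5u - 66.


Factor each:
  u^2 - 19u + 88 = (u - 11)(u - 8)
  u^2 - 5u - 66 = (u - 11)(u + 6)
Common monic factor: u - 11


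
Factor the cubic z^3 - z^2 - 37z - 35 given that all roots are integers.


Try integer roots (divisors of -35). z=-1: p(-1)=0.
Divide out (z + 1): quotient is z^2 - 2z - 35.
Factor the quadratic: (z + 5)(z - 7)
Result: (z + 1)(z + 5)(z - 7)


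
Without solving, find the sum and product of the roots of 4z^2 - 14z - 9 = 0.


For az^2+bz+c=0: sum = -b/a, product = c/a.
a=4, b=-14, c=-9
Sum = -(-14)/4 = 7/2
Product = (-9)/4 = -9/4


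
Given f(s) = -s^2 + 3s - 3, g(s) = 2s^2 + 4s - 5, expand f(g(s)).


Substitute g(s) into f:
f(g(s)) = -1*(2s^2 + 4s - 5)^2 + 3*(2s^2 + 4s - 5) + (-3)
(2s^2 + 4s - 5)^2 = 4s^4 + 16s^3 - 4s^2 - 40s + 25
Expand and combine: -4s^4 - 16s^3 + 10s^2 + 52s - 43


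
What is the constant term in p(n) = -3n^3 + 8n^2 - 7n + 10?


Read off the constant term: 10


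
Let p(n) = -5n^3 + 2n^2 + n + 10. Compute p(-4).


Using direct substitution:
  -5 * (-4)^3 = 320
  2 * (-4)^2 = 32
  1 * (-4)^1 = -4
  constant: 10
Sum = 320 + 32 - 4 + 10 = 358


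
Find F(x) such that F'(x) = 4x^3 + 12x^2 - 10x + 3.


Reverse power rule on each term:
  ∫ 4x^3 dx = x^4
  ∫ 12x^2 dx = 4x^3
  ∫ -10x dx = -5x^2
  ∫ 3 dx = 3x
F(x) = x^4 + 4x^3 - 5x^2 + 3x + C


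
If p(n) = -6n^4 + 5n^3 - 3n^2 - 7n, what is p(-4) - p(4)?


p(-4) = -1876
p(4) = -1292
p(-4) - p(4) = -1876 + 1292 = -584


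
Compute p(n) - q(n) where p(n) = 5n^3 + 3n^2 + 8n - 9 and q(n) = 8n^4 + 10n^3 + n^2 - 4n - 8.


Distribute the minus sign:
  (5n^3 + 3n^2 + 8n - 9)
- (8n^4 + 10n^3 + n^2 - 4n - 8)
Negate second polynomial: -8n^4 - 10n^3 - n^2 + 4n + 8
Add: -8n^4 - 5n^3 + 2n^2 + 12n - 1


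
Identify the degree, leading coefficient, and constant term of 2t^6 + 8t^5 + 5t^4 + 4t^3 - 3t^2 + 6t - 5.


Highest power of t is 6, with coefficient 2. Constant term is -5.
Degree = 6, leading coefficient = 2, constant term = -5


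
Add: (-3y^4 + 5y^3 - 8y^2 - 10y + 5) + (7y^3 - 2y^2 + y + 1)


Align terms by degree and add:
  -3y^4 + 5y^3 - 8y^2 - 10y + 5
+ 7y^3 - 2y^2 + y + 1
= -3y^4 + 12y^3 - 10y^2 - 9y + 6


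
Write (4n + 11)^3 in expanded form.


Expand (4n + 11)^3 by repeated multiplication:
  (4n + 11)^2 = 16n^2 + 88n + 121
= 64n^3 + 528n^2 + 1452n + 1331


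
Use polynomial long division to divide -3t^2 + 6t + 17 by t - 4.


(-3t^2 + 6t + 17) / (t - 4)
Step 1: -3t * (t - 4) = -3t^2 + 12t; subtract.
Step 2: -6 * (t - 4) = -6t + 24; subtract.
Quotient: -3t - 6, Remainder: -7


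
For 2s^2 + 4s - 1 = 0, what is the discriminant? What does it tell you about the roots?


D = b^2 - 4ac = (4)^2 - 4(2)(-1) = 16 + 8 = 24
Since D > 0: two distinct irrational roots
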